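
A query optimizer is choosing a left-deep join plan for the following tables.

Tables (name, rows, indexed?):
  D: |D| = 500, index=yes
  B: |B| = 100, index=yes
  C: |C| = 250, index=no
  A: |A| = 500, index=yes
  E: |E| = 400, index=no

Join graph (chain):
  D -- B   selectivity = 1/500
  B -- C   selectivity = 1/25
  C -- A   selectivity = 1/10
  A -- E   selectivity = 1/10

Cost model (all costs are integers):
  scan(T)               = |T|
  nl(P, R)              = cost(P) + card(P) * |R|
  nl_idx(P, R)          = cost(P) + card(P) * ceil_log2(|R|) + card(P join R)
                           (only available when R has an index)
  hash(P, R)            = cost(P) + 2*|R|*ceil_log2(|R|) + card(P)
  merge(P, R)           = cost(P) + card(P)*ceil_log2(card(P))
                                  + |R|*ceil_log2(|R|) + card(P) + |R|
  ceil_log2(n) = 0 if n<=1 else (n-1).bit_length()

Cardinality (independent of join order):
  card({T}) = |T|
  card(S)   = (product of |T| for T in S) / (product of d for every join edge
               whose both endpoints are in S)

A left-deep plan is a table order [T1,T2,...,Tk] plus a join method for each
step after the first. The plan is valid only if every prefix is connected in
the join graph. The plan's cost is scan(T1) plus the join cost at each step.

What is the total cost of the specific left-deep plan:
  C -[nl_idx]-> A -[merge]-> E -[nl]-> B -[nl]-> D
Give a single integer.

step 1: scan C: cost=250, card=250
step 2: join A via nl_idx
    card(P join A) = 250*500/(10) = 12500
    cost = 250 + 250*9 + 12500 = 15000
step 3: join E via merge
    card(P join E) = 12500*400/(10) = 500000
    cost = 15000 + 12500*14 + 400*9 + 12500 + 400 = 206500
step 4: join B via nl
    card(P join B) = 500000*100/(25) = 2000000
    cost = 206500 + 500000*100 = 50206500
step 5: join D via nl
    card(P join D) = 2000000*500/(500) = 2000000
    cost = 50206500 + 2000000*500 = 1050206500

1050206500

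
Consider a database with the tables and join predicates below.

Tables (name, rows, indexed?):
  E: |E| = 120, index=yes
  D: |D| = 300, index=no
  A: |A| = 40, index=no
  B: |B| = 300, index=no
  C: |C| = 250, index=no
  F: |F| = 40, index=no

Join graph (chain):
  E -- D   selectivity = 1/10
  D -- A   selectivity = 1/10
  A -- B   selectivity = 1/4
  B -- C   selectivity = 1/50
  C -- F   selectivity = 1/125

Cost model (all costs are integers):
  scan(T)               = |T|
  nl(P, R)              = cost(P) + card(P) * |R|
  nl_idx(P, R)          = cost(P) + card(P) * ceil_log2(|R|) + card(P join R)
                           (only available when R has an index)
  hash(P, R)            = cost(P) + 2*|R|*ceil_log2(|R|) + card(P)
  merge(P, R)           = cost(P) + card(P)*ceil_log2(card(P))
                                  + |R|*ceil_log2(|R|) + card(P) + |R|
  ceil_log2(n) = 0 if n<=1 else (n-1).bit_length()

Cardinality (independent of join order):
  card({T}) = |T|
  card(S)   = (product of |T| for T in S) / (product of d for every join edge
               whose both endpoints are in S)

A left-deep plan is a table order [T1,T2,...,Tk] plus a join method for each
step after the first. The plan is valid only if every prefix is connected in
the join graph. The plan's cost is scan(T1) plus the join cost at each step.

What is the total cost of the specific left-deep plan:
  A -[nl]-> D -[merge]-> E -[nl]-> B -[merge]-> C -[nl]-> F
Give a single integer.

step 1: scan A: cost=40, card=40
step 2: join D via nl
    card(P join D) = 40*300/(10) = 1200
    cost = 40 + 40*300 = 12040
step 3: join E via merge
    card(P join E) = 1200*120/(10) = 14400
    cost = 12040 + 1200*11 + 120*7 + 1200 + 120 = 27400
step 4: join B via nl
    card(P join B) = 14400*300/(4) = 1080000
    cost = 27400 + 14400*300 = 4347400
step 5: join C via merge
    card(P join C) = 1080000*250/(50) = 5400000
    cost = 4347400 + 1080000*21 + 250*8 + 1080000 + 250 = 28109650
step 6: join F via nl
    card(P join F) = 5400000*40/(125) = 1728000
    cost = 28109650 + 5400000*40 = 244109650

244109650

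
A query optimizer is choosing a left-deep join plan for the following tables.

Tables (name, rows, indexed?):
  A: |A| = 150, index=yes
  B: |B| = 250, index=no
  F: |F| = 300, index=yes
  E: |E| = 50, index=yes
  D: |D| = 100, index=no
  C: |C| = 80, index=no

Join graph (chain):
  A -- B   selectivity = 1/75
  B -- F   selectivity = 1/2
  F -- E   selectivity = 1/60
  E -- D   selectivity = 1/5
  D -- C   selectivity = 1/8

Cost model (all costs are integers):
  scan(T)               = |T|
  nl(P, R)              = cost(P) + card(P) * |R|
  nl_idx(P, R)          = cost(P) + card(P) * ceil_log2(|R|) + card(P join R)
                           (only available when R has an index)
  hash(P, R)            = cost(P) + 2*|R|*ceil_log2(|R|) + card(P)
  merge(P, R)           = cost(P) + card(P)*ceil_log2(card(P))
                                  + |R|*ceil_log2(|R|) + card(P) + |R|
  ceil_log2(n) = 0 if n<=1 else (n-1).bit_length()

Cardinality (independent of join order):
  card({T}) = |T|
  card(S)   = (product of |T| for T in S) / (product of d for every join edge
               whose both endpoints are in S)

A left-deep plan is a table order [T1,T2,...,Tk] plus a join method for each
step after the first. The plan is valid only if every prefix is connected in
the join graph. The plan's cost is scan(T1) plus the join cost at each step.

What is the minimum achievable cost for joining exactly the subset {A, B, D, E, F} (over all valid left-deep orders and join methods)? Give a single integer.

Selinger DP over subsets of {A,B,D,E,F}:
  {A}: scan cost=150, card=150
  {B}: scan cost=250, card=250
  {F}: scan cost=300, card=300
  {E}: scan cost=50, card=50
  {D}: scan cost=100, card=100
  {AB}: card=500; try (A,nl_idx)→2750, (A,hash)→2900, (B,merge)→3750, (A,merge)→3850, (B,hash)→4300, (B,nl)→37650 …(+1); best=2750 via (A,nl_idx)
  {BF}: card=37500; try (B,hash)→4600, (F,merge)→5500, (B,merge)→5550, (F,hash)→5900, (F,nl_idx)→40000, (F,nl)→75250 …(+1); best=4600 via (B,hash)
  {EF}: card=250; try (F,nl_idx)→750, (E,hash)→1200, (E,nl_idx)→2350, (F,merge)→3400, (E,merge)→3650, (F,hash)→5500 …(+2); best=750 via (F,nl_idx)
  {DE}: card=1000; try (E,hash)→800, (D,merge)→1200, (E,merge)→1250, (D,hash)→1500, (E,nl_idx)→1700, (D,nl)→5050 …(+1); best=800 via (E,hash)
  {ABF}: card=75000; try (F,hash)→8650, (F,merge)→10750, (A,hash)→44500, (F,nl_idx)→82250, (F,nl)→152750, (A,nl_idx)→379600 …(+2); best=8650 via (F,hash)
  {BEF}: card=31250; try (B,hash)→5000, (B,merge)→5250, (E,hash)→42700, (B,nl)→63250, (E,nl_idx)→260850, (E,merge)→642450 …(+1); best=5000 via (B,hash)
  {DEF}: card=5000; try (D,hash)→2400, (D,merge)→3800, (F,hash)→7200, (F,merge)→14800, (F,nl_idx)→14800, (D,nl)→25750 …(+1); best=2400 via (D,hash)
  {ABEF}: card=62500; try (A,hash)→38650, (E,hash)→84250, (A,nl_idx)→317500, (A,merge)→506350, (E,nl_idx)→521150, (E,merge)→1359000 …(+2); best=38650 via (A,hash)
  {BDEF}: card=625000; try (B,hash)→11400, (D,hash)→37650, (B,merge)→74650, (D,merge)→505800, (B,nl)→1252400, (D,nl)→3130000; best=11400 via (B,hash)
  {ABDEF}: card=1250000; try (D,hash)→102550, (A,hash)→638800, (D,merge)→1101950, (A,nl_idx)→6261400, (D,nl)→6288650, (A,merge)→13137750 …(+1); best=102550 via (D,hash)

102550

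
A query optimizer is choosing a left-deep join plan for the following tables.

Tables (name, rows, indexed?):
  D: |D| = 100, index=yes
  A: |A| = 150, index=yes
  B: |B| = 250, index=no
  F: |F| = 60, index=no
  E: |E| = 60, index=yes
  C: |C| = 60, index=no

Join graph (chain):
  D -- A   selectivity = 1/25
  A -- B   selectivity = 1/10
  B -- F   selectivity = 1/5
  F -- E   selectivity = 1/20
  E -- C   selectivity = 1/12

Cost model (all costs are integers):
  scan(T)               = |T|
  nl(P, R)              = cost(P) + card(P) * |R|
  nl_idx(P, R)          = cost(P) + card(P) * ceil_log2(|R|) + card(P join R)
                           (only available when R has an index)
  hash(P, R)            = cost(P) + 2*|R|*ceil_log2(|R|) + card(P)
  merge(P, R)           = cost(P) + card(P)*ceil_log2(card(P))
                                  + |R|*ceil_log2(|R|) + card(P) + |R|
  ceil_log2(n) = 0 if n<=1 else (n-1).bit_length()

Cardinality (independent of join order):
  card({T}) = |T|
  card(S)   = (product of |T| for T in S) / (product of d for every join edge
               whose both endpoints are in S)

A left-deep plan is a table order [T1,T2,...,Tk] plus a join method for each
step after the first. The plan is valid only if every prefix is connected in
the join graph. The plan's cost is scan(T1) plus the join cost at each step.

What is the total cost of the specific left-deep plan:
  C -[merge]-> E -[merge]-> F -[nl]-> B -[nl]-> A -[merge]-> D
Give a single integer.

step 1: scan C: cost=60, card=60
step 2: join E via merge
    card(P join E) = 60*60/(12) = 300
    cost = 60 + 60*6 + 60*6 + 60 + 60 = 900
step 3: join F via merge
    card(P join F) = 300*60/(20) = 900
    cost = 900 + 300*9 + 60*6 + 300 + 60 = 4320
step 4: join B via nl
    card(P join B) = 900*250/(5) = 45000
    cost = 4320 + 900*250 = 229320
step 5: join A via nl
    card(P join A) = 45000*150/(10) = 675000
    cost = 229320 + 45000*150 = 6979320
step 6: join D via merge
    card(P join D) = 675000*100/(25) = 2700000
    cost = 6979320 + 675000*20 + 100*7 + 675000 + 100 = 21155120

21155120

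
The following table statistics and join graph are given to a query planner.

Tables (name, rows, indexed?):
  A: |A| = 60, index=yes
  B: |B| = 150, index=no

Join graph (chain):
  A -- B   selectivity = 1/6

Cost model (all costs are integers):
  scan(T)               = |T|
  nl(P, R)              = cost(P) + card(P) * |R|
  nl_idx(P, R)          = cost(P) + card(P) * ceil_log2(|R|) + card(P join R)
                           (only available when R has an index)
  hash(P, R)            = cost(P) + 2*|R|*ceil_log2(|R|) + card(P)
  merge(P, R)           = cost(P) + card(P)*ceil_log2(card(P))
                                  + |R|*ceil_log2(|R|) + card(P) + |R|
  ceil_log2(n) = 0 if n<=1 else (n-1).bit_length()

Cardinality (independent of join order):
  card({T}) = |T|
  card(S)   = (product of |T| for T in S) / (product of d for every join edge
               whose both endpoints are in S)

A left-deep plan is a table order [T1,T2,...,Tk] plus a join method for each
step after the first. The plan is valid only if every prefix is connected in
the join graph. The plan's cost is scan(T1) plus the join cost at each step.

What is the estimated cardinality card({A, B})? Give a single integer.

1500

Tables in S: A(60), B(150)
Edges inside S: A-B(d=6)
numerator = 60 * 150 = 9000
denominator = 6 = 6
card(S) = 9000 / 6 = 1500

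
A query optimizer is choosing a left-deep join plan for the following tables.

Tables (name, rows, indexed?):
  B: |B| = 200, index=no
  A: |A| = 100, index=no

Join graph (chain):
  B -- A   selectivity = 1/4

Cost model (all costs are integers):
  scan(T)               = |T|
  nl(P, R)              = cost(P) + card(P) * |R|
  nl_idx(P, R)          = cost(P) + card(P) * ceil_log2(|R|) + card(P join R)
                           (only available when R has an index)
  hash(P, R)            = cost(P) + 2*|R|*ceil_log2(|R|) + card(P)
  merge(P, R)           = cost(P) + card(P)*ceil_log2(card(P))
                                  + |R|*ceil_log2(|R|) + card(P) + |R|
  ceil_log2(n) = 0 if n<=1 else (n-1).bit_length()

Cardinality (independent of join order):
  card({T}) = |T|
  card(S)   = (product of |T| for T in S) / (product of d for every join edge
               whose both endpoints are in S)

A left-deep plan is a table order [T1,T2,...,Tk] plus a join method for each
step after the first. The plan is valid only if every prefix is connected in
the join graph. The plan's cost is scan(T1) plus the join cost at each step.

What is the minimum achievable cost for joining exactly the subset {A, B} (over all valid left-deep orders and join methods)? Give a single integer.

1800

Selinger DP over subsets of {A,B}:
  {B}: scan cost=200, card=200
  {A}: scan cost=100, card=100
  {AB}: card=5000; try (A,hash)→1800, (B,merge)→2700, (A,merge)→2800, (B,hash)→3400, (B,nl)→20100, (A,nl)→20200; best=1800 via (A,hash)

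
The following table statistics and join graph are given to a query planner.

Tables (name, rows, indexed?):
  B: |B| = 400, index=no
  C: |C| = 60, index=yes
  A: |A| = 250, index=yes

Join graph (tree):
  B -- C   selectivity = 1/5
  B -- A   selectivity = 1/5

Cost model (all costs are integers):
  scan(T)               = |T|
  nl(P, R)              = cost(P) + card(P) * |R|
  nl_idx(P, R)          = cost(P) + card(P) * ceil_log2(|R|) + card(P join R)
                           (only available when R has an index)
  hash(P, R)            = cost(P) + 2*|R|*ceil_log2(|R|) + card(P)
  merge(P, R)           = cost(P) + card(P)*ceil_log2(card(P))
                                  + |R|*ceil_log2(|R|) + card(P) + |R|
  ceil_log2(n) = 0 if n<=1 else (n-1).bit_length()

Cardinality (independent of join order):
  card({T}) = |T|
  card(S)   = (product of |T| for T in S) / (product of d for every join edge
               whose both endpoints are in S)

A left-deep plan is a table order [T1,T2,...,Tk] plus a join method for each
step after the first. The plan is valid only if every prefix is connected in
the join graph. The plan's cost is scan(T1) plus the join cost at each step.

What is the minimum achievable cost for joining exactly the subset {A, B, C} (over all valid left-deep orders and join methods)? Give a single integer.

10320

Selinger DP over subsets of {A,B,C}:
  {B}: scan cost=400, card=400
  {C}: scan cost=60, card=60
  {A}: scan cost=250, card=250
  {BC}: card=4800; try (C,hash)→1520, (B,merge)→4480, (C,merge)→4820, (B,hash)→7320, (C,nl_idx)→7600, (B,nl)→24060 …(+1); best=1520 via (C,hash)
  {AB}: card=20000; try (A,hash)→4800, (B,merge)→6500, (A,merge)→6650, (B,hash)→7700, (A,nl_idx)→23600, (B,nl)→100250 …(+1); best=4800 via (A,hash)
  {ABC}: card=240000; try (A,hash)→10320, (C,hash)→25520, (A,merge)→70970, (A,nl_idx)→279920, (C,merge)→325220, (C,nl_idx)→364800 …(+2); best=10320 via (A,hash)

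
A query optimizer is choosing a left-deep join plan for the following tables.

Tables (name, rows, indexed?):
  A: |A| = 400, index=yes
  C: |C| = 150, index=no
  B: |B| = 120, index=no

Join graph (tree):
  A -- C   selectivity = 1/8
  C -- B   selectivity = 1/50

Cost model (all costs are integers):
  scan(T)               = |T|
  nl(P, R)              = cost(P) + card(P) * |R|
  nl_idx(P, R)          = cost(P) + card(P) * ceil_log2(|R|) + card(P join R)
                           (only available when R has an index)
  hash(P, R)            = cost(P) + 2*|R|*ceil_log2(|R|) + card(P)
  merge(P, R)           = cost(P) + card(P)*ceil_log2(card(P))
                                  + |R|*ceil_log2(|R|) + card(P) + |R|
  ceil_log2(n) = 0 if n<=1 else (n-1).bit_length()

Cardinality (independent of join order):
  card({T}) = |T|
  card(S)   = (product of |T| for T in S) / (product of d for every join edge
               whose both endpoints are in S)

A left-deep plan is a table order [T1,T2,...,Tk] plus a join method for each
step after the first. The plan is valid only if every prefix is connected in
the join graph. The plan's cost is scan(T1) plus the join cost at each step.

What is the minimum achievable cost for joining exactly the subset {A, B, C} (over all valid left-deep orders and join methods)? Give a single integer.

Selinger DP over subsets of {A,B,C}:
  {A}: scan cost=400, card=400
  {C}: scan cost=150, card=150
  {B}: scan cost=120, card=120
  {AC}: card=7500; try (C,hash)→3200, (A,merge)→5500, (C,merge)→5750, (A,hash)→7500, (A,nl_idx)→9000, (A,nl)→60150 …(+1); best=3200 via (C,hash)
  {BC}: card=360; try (B,hash)→1980, (C,merge)→2430, (B,merge)→2460, (C,hash)→2640, (C,nl)→18120, (B,nl)→18150; best=1980 via (B,hash)
  {ABC}: card=18000; try (A,hash)→9540, (A,merge)→9580, (B,hash)→12380, (A,nl_idx)→23220, (B,merge)→109160, (A,nl)→145980 …(+1); best=9540 via (A,hash)

9540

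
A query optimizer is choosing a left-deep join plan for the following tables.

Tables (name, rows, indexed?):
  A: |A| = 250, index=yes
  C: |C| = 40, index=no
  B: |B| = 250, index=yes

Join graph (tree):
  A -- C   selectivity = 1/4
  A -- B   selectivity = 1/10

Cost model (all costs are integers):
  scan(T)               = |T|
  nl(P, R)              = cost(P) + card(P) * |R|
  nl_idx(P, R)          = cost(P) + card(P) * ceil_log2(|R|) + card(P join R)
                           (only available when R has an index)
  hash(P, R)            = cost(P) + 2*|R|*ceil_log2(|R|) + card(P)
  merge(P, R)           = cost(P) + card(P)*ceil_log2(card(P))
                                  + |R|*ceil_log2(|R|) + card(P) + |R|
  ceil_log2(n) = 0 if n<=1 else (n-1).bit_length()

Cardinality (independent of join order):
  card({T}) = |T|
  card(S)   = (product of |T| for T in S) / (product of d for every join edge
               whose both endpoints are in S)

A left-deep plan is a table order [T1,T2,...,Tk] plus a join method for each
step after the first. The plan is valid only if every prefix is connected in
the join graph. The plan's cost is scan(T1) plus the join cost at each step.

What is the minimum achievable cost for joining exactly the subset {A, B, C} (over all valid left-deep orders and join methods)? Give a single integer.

7480

Selinger DP over subsets of {A,B,C}:
  {A}: scan cost=250, card=250
  {C}: scan cost=40, card=40
  {B}: scan cost=250, card=250
  {AC}: card=2500; try (C,hash)→980, (A,merge)→2570, (C,merge)→2780, (A,nl_idx)→2860, (A,hash)→4080, (A,nl)→10040 …(+1); best=980 via (C,hash)
  {AB}: card=6250; try (B,hash)→4500, (A,hash)→4500, (B,merge)→4750, (A,merge)→4750, (B,nl_idx)→8500, (A,nl_idx)→8500 …(+2); best=4500 via (B,hash)
  {ABC}: card=62500; try (B,hash)→7480, (C,hash)→11230, (B,merge)→35730, (B,nl_idx)→83480, (C,merge)→92280, (C,nl)→254500 …(+1); best=7480 via (B,hash)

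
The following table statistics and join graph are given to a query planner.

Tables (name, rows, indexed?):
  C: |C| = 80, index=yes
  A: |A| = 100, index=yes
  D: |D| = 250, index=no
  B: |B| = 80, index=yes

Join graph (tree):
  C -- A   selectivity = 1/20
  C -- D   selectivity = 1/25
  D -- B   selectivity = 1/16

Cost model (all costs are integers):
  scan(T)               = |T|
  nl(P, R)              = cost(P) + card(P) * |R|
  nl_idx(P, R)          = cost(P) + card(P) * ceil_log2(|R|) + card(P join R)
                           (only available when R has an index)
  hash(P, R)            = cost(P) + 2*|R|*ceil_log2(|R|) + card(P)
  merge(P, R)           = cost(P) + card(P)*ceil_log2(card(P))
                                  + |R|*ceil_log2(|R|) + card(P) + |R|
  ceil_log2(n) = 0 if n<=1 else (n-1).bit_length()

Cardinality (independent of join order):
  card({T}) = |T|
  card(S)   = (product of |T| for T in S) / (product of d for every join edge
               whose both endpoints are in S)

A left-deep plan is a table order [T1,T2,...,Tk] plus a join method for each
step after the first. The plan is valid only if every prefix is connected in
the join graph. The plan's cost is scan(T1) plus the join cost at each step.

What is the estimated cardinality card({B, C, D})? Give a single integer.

Tables in S: B(80), C(80), D(250)
Edges inside S: C-D(d=25), D-B(d=16)
numerator = 80 * 80 * 250 = 1600000
denominator = 25 * 16 = 400
card(S) = 1600000 / 400 = 4000

4000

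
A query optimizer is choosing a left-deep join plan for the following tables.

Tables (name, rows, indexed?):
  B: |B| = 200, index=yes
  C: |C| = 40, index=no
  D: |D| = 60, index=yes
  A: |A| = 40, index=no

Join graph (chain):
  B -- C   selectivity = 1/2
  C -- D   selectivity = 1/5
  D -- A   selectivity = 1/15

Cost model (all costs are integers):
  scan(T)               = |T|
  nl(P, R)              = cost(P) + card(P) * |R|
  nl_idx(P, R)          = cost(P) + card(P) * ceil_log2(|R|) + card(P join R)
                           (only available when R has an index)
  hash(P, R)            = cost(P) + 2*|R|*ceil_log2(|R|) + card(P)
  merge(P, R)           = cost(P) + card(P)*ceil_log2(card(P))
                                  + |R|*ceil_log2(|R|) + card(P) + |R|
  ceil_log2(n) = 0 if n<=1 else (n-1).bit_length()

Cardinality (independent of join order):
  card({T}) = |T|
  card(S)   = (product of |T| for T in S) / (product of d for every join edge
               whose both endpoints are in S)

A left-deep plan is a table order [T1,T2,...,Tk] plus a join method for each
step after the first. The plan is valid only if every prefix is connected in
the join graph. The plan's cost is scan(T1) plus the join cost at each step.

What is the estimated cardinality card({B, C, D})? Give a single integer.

48000

Tables in S: B(200), C(40), D(60)
Edges inside S: B-C(d=2), C-D(d=5)
numerator = 200 * 40 * 60 = 480000
denominator = 2 * 5 = 10
card(S) = 480000 / 10 = 48000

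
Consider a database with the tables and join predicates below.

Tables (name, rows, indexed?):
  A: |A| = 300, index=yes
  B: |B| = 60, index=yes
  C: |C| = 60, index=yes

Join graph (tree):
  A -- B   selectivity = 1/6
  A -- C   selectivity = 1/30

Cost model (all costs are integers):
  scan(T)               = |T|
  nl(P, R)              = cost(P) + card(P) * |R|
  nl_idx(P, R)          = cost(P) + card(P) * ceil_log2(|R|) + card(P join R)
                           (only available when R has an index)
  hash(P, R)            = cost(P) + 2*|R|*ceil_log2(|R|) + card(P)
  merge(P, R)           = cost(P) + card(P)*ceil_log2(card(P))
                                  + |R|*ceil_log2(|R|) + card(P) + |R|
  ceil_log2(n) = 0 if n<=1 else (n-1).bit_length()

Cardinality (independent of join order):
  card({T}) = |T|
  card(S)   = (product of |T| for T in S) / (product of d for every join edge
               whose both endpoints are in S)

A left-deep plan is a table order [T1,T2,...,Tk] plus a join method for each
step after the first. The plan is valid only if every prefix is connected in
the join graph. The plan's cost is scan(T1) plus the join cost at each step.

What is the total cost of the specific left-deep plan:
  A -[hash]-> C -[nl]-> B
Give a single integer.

37320

step 1: scan A: cost=300, card=300
step 2: join C via hash
    card(P join C) = 300*60/(30) = 600
    cost = 300 + 2*60*6 + 300 = 1320
step 3: join B via nl
    card(P join B) = 600*60/(6) = 6000
    cost = 1320 + 600*60 = 37320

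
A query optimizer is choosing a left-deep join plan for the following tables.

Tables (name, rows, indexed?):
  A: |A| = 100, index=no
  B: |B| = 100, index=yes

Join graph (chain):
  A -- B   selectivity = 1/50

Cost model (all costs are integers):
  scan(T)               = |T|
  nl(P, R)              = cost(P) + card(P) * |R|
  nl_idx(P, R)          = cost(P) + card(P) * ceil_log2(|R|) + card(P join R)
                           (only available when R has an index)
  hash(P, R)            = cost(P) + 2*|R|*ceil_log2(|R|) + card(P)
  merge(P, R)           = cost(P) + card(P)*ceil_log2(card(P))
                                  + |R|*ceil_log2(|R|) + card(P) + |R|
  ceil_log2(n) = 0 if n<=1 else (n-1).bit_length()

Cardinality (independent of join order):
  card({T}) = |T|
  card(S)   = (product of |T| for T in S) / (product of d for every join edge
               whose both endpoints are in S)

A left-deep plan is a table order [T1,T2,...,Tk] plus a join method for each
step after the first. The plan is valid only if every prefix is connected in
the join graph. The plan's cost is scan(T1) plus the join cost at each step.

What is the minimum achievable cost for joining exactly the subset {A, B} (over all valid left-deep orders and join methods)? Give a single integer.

1000

Selinger DP over subsets of {A,B}:
  {A}: scan cost=100, card=100
  {B}: scan cost=100, card=100
  {AB}: card=200; try (B,nl_idx)→1000, (B,hash)→1600, (A,hash)→1600, (B,merge)→1700, (A,merge)→1700, (B,nl)→10100 …(+1); best=1000 via (B,nl_idx)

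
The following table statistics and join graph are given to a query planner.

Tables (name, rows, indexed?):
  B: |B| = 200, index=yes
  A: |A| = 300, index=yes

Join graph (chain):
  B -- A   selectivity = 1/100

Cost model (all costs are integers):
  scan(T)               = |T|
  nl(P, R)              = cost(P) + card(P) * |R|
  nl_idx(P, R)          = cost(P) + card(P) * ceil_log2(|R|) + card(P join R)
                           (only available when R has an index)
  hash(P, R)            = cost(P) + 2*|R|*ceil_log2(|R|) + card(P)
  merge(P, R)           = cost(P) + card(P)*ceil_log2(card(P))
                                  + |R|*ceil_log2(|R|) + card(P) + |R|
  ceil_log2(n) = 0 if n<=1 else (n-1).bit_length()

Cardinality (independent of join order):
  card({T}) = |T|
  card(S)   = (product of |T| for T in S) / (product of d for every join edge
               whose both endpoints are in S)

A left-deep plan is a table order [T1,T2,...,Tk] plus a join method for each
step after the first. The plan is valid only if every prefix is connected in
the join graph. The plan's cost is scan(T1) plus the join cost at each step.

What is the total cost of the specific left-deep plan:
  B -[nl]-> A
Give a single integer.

60200

step 1: scan B: cost=200, card=200
step 2: join A via nl
    card(P join A) = 200*300/(100) = 600
    cost = 200 + 200*300 = 60200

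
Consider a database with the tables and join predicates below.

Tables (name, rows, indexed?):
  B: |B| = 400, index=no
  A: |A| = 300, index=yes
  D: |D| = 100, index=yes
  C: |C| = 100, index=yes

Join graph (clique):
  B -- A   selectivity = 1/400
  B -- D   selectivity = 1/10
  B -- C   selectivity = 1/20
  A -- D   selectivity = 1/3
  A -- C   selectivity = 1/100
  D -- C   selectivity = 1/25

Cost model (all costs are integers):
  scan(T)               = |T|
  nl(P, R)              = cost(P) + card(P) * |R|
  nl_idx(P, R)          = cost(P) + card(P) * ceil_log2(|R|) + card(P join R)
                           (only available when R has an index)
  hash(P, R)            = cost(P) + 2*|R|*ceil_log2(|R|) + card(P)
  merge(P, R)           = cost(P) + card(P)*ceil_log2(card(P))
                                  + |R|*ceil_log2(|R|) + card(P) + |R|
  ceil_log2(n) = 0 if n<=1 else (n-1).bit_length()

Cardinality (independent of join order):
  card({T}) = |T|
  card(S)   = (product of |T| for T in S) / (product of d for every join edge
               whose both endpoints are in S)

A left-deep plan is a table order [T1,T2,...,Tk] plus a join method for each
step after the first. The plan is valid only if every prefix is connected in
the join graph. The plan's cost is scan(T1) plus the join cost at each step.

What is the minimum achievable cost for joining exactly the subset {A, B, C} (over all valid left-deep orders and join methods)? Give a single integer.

6000

Selinger DP over subsets of {A,B,C}:
  {B}: scan cost=400, card=400
  {A}: scan cost=300, card=300
  {C}: scan cost=100, card=100
  {AB}: card=300; try (A,nl_idx)→4300, (A,hash)→6200, (B,merge)→7300, (A,merge)→7400, (B,hash)→7800, (B,nl)→120300 …(+1); best=4300 via (A,nl_idx)
  {BC}: card=2000; try (C,hash)→2200, (B,merge)→4900, (C,merge)→5200, (C,nl_idx)→5200, (B,hash)→7400, (B,nl)→40100 …(+1); best=2200 via (C,hash)
  {AC}: card=300; try (A,nl_idx)→1300, (C,hash)→2000, (C,nl_idx)→2700, (A,merge)→3900, (C,merge)→4100, (A,hash)→5600 …(+2); best=1300 via (A,nl_idx)
  {ABC}: card=15; try (C,hash)→6000, (C,nl_idx)→6415, (C,merge)→8100, (B,merge)→8300, (B,hash)→8800, (A,hash)→9600 …(+5); best=6000 via (C,hash)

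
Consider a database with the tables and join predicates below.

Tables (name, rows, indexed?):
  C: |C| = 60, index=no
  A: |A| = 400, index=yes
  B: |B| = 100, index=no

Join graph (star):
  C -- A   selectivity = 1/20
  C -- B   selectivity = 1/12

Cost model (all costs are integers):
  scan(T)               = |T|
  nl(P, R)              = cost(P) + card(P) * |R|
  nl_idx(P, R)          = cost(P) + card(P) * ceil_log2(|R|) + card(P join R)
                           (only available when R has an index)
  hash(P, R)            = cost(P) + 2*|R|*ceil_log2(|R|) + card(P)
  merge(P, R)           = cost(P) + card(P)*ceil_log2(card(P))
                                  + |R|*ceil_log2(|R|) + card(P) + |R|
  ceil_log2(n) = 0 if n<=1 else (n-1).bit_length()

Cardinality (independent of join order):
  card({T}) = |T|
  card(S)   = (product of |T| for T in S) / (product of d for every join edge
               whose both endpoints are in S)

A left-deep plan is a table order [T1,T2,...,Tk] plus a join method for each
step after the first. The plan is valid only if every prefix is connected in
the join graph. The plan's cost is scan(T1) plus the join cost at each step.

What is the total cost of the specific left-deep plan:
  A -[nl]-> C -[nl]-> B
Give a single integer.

144400

step 1: scan A: cost=400, card=400
step 2: join C via nl
    card(P join C) = 400*60/(20) = 1200
    cost = 400 + 400*60 = 24400
step 3: join B via nl
    card(P join B) = 1200*100/(12) = 10000
    cost = 24400 + 1200*100 = 144400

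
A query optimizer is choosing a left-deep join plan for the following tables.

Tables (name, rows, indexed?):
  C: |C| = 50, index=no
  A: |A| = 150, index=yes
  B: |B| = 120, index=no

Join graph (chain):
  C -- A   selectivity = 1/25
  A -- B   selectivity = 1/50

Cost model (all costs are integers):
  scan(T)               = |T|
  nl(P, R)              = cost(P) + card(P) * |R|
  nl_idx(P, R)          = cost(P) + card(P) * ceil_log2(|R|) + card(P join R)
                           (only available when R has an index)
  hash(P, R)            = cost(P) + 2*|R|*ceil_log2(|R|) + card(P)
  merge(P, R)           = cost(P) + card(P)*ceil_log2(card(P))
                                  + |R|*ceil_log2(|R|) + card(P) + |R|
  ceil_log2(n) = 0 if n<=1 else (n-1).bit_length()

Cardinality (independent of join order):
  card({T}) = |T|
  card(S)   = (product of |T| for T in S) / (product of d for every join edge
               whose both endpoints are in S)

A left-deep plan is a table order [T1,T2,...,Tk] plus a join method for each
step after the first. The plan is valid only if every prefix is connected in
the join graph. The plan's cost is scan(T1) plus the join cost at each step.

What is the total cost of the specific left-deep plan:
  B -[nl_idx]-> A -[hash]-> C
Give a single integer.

step 1: scan B: cost=120, card=120
step 2: join A via nl_idx
    card(P join A) = 120*150/(50) = 360
    cost = 120 + 120*8 + 360 = 1440
step 3: join C via hash
    card(P join C) = 360*50/(25) = 720
    cost = 1440 + 2*50*6 + 360 = 2400

2400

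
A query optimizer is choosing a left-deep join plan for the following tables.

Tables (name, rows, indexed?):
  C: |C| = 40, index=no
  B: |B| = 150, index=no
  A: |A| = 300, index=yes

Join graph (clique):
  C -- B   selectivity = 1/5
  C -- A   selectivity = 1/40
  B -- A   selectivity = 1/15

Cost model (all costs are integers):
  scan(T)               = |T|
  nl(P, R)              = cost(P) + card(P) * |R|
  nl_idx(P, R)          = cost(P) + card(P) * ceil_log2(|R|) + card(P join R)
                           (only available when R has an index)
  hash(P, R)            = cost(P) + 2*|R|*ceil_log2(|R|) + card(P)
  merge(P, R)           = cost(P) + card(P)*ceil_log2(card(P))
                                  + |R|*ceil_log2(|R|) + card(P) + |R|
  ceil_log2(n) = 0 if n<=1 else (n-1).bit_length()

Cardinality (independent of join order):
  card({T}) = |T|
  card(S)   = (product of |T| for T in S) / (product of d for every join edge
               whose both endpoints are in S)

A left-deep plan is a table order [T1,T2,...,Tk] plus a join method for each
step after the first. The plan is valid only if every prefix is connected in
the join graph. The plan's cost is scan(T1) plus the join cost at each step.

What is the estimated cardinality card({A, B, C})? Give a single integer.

600

Tables in S: A(300), B(150), C(40)
Edges inside S: C-B(d=5), C-A(d=40), B-A(d=15)
numerator = 300 * 150 * 40 = 1800000
denominator = 5 * 40 * 15 = 3000
card(S) = 1800000 / 3000 = 600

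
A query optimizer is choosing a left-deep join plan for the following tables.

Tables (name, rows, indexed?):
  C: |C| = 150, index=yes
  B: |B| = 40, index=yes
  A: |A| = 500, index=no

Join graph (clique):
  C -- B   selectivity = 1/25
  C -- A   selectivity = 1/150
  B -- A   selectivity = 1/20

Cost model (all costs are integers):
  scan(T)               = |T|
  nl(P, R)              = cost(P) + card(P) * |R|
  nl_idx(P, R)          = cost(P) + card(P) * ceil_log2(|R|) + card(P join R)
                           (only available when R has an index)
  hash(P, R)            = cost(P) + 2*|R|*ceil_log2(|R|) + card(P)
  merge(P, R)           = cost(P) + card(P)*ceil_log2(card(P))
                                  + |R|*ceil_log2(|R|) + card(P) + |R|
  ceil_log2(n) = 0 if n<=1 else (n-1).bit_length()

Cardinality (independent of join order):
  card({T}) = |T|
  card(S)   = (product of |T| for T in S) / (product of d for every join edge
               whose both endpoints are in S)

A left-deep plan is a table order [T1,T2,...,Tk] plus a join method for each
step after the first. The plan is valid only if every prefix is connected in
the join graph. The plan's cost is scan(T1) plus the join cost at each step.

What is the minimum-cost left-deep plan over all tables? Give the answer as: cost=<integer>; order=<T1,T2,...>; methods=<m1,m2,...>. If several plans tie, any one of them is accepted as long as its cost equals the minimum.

cost=4380; order=A,C,B; methods=hash,hash

Selinger DP (subsets sized 1..n):
  {C}: scan cost=150, card=150
  {B}: scan cost=40, card=40
  {A}: scan cost=500, card=500
  {BC}: card=240; try (C,nl_idx)→600, (B,hash)→780, (B,nl_idx)→1290, (C,merge)→1670, (B,merge)→1780, (C,hash)→2480 …(+2); best=600 via (C,nl_idx)
  {AC}: card=500; try (C,hash)→3400, (C,nl_idx)→5000, (A,merge)→6500, (C,merge)→6850, (A,hash)→9300, (A,nl)→75150 …(+1); best=3400 via (C,hash)
  {AB}: card=1000; try (B,hash)→1480, (B,nl_idx)→4500, (A,merge)→5320, (B,merge)→5780, (A,hash)→9080, (A,nl)→20040 …(+1); best=1480 via (B,hash)
  {ABC}: card=40; try (B,hash)→4380, (C,hash)→4880, (B,nl_idx)→6440, (A,merge)→7760, (B,merge)→8680, (C,nl_idx)→9520 …(+5); best=4380 via (B,hash)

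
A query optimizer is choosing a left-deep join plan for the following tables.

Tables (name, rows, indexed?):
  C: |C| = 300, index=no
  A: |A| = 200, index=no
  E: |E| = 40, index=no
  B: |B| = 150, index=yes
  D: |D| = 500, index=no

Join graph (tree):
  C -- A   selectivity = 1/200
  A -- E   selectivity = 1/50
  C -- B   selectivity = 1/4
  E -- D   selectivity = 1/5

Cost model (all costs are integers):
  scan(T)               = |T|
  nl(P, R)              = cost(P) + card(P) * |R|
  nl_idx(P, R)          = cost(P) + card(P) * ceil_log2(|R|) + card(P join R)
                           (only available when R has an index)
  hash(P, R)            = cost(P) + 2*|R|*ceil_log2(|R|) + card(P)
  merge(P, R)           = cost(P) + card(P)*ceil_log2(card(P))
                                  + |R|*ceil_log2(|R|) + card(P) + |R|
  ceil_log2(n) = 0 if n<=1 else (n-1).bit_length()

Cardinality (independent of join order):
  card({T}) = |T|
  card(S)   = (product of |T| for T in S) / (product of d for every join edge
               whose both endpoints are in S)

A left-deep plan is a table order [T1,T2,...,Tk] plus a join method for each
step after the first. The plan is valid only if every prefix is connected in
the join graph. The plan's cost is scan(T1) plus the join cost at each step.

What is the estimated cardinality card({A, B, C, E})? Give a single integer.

9000

Tables in S: A(200), B(150), C(300), E(40)
Edges inside S: C-A(d=200), A-E(d=50), C-B(d=4)
numerator = 200 * 150 * 300 * 40 = 360000000
denominator = 200 * 50 * 4 = 40000
card(S) = 360000000 / 40000 = 9000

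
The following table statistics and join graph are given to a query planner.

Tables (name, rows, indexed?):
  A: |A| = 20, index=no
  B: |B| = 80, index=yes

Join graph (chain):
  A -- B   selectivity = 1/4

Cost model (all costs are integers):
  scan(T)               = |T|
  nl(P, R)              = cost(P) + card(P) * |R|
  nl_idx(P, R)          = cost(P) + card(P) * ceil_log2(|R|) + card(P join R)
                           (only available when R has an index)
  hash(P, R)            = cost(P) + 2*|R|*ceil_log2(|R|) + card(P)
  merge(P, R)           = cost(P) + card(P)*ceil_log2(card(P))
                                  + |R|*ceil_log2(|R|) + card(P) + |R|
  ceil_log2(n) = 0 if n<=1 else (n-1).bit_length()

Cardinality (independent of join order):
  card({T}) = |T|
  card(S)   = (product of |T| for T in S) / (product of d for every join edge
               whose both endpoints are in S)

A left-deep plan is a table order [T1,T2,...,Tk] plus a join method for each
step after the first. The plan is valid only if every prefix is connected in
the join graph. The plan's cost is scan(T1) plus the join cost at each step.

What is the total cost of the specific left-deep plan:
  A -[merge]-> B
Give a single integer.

step 1: scan A: cost=20, card=20
step 2: join B via merge
    card(P join B) = 20*80/(4) = 400
    cost = 20 + 20*5 + 80*7 + 20 + 80 = 780

780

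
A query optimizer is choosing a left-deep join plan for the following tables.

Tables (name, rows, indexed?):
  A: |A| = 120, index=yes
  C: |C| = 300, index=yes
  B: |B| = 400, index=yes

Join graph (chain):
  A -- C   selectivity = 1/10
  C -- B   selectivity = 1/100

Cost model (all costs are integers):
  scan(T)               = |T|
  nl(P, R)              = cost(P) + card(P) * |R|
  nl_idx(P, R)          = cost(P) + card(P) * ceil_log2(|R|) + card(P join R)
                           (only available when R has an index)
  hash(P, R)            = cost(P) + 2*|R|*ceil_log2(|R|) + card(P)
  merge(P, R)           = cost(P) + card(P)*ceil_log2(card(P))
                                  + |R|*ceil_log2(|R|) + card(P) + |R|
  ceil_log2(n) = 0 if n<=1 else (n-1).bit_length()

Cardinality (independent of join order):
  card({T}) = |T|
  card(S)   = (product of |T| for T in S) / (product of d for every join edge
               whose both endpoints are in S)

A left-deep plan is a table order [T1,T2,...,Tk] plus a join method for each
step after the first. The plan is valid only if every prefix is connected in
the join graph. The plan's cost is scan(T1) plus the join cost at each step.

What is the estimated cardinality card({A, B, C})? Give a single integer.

14400

Tables in S: A(120), B(400), C(300)
Edges inside S: A-C(d=10), C-B(d=100)
numerator = 120 * 400 * 300 = 14400000
denominator = 10 * 100 = 1000
card(S) = 14400000 / 1000 = 14400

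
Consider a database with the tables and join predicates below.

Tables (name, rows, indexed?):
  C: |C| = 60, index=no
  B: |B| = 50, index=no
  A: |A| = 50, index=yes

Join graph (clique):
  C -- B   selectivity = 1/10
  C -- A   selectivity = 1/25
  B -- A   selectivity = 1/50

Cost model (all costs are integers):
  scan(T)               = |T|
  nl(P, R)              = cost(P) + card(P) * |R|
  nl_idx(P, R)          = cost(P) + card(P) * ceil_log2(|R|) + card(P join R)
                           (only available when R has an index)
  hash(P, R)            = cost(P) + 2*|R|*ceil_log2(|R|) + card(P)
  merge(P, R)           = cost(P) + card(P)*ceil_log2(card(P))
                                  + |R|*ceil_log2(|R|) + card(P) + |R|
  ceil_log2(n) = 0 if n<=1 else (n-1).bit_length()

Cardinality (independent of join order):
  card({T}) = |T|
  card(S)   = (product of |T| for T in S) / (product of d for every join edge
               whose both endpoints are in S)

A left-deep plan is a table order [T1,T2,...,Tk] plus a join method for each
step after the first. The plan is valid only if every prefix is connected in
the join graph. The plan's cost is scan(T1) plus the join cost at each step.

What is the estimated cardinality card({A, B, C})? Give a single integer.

Tables in S: A(50), B(50), C(60)
Edges inside S: C-B(d=10), C-A(d=25), B-A(d=50)
numerator = 50 * 50 * 60 = 150000
denominator = 10 * 25 * 50 = 12500
card(S) = 150000 / 12500 = 12

12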